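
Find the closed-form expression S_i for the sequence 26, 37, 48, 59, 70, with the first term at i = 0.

Check differences: 37 - 26 = 11
48 - 37 = 11
Common difference d = 11.
First term a = 26.
Formula: S_i = 26 + 11*i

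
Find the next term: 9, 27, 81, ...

Ratios: 27 / 9 = 3.0
This is a geometric sequence with common ratio r = 3.
Next term = 81 * 3 = 243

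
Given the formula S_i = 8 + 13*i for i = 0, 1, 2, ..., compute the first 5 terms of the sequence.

This is an arithmetic sequence.
i=0: S_0 = 8 + 13*0 = 8
i=1: S_1 = 8 + 13*1 = 21
i=2: S_2 = 8 + 13*2 = 34
i=3: S_3 = 8 + 13*3 = 47
i=4: S_4 = 8 + 13*4 = 60
The first 5 terms are: [8, 21, 34, 47, 60]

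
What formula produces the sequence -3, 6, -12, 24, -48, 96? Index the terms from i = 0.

Check ratios: 6 / -3 = -2.0
Common ratio r = -2.
First term a = -3.
Formula: S_i = -3 * (-2)^i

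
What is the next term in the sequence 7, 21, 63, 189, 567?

Ratios: 21 / 7 = 3.0
This is a geometric sequence with common ratio r = 3.
Next term = 567 * 3 = 1701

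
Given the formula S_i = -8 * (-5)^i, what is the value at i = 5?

S_5 = -8 * (-5)^5 = -8 * -3125 = 25000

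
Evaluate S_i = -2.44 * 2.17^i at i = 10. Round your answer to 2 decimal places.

S_10 = -2.44 * 2.17^10 ≈ -2.44 * 2315.247 ≈ -5649.2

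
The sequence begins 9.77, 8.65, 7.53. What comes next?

Differences: 8.65 - 9.77 = -1.12
This is an arithmetic sequence with common difference d = -1.12.
Next term = 7.53 + -1.12 = 6.41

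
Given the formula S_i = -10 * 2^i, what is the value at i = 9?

S_9 = -10 * 2^9 = -10 * 512 = -5120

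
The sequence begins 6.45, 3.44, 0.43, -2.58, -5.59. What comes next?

Differences: 3.44 - 6.45 = -3.01
This is an arithmetic sequence with common difference d = -3.01.
Next term = -5.59 + -3.01 = -8.6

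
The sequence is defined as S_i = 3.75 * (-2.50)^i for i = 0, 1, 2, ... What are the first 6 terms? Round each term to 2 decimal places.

This is a geometric sequence.
i=0: S_0 = 3.75 * (-2.5)^0 = 3.75
i=1: S_1 = 3.75 * (-2.5)^1 ≈ -9.38
i=2: S_2 = 3.75 * (-2.5)^2 ≈ 23.44
i=3: S_3 = 3.75 * (-2.5)^3 ≈ -58.59
i=4: S_4 = 3.75 * (-2.5)^4 ≈ 146.48
i=5: S_5 = 3.75 * (-2.5)^5 ≈ -366.21
The first 6 terms are: [3.75, -9.38, 23.44, -58.59, 146.48, -366.21]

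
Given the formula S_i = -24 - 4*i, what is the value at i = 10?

S_10 = -24 + -4*10 = -24 + -40 = -64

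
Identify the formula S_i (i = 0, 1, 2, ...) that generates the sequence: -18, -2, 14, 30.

Check differences: -2 - -18 = 16
14 - -2 = 16
Common difference d = 16.
First term a = -18.
Formula: S_i = -18 + 16*i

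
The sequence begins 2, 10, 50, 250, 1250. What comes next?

Ratios: 10 / 2 = 5.0
This is a geometric sequence with common ratio r = 5.
Next term = 1250 * 5 = 6250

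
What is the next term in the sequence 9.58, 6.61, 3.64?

Differences: 6.61 - 9.58 = -2.97
This is an arithmetic sequence with common difference d = -2.97.
Next term = 3.64 + -2.97 = 0.67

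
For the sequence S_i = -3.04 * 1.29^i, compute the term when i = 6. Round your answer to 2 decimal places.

S_6 = -3.04 * 1.29^6 ≈ -3.04 * 4.6083 ≈ -14.01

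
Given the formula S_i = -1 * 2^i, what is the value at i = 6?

S_6 = -1 * 2^6 = -1 * 64 = -64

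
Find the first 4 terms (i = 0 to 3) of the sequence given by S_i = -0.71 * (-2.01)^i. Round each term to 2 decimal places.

This is a geometric sequence.
i=0: S_0 = -0.71 * (-2.01)^0 = -0.71
i=1: S_1 = -0.71 * (-2.01)^1 ≈ 1.43
i=2: S_2 = -0.71 * (-2.01)^2 ≈ -2.87
i=3: S_3 = -0.71 * (-2.01)^3 ≈ 5.77
The first 4 terms are: [-0.71, 1.43, -2.87, 5.77]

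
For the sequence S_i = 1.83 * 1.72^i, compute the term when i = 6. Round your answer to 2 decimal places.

S_6 = 1.83 * 1.72^6 ≈ 1.83 * 25.8923 ≈ 47.38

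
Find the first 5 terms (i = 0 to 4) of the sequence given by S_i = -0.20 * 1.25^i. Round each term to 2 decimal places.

This is a geometric sequence.
i=0: S_0 = -0.2 * 1.25^0 = -0.2
i=1: S_1 = -0.2 * 1.25^1 = -0.25
i=2: S_2 = -0.2 * 1.25^2 ≈ -0.31
i=3: S_3 = -0.2 * 1.25^3 ≈ -0.39
i=4: S_4 = -0.2 * 1.25^4 ≈ -0.49
The first 5 terms are: [-0.2, -0.25, -0.31, -0.39, -0.49]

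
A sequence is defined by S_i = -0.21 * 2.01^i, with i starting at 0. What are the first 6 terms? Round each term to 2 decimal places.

This is a geometric sequence.
i=0: S_0 = -0.21 * 2.01^0 = -0.21
i=1: S_1 = -0.21 * 2.01^1 ≈ -0.42
i=2: S_2 = -0.21 * 2.01^2 ≈ -0.85
i=3: S_3 = -0.21 * 2.01^3 ≈ -1.71
i=4: S_4 = -0.21 * 2.01^4 ≈ -3.43
i=5: S_5 = -0.21 * 2.01^5 ≈ -6.89
The first 6 terms are: [-0.21, -0.42, -0.85, -1.71, -3.43, -6.89]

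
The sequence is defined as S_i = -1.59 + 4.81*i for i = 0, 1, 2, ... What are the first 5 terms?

This is an arithmetic sequence.
i=0: S_0 = -1.59 + 4.81*0 = -1.59
i=1: S_1 = -1.59 + 4.81*1 = 3.22
i=2: S_2 = -1.59 + 4.81*2 = 8.03
i=3: S_3 = -1.59 + 4.81*3 = 12.84
i=4: S_4 = -1.59 + 4.81*4 = 17.65
The first 5 terms are: [-1.59, 3.22, 8.03, 12.84, 17.65]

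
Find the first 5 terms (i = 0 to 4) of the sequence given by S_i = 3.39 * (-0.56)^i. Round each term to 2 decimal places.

This is a geometric sequence.
i=0: S_0 = 3.39 * (-0.56)^0 = 3.39
i=1: S_1 = 3.39 * (-0.56)^1 ≈ -1.9
i=2: S_2 = 3.39 * (-0.56)^2 ≈ 1.06
i=3: S_3 = 3.39 * (-0.56)^3 ≈ -0.6
i=4: S_4 = 3.39 * (-0.56)^4 ≈ 0.33
The first 5 terms are: [3.39, -1.9, 1.06, -0.6, 0.33]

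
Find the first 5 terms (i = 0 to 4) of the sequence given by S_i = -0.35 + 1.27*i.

This is an arithmetic sequence.
i=0: S_0 = -0.35 + 1.27*0 = -0.35
i=1: S_1 = -0.35 + 1.27*1 = 0.92
i=2: S_2 = -0.35 + 1.27*2 = 2.19
i=3: S_3 = -0.35 + 1.27*3 = 3.46
i=4: S_4 = -0.35 + 1.27*4 = 4.73
The first 5 terms are: [-0.35, 0.92, 2.19, 3.46, 4.73]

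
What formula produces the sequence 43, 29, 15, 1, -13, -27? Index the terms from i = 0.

Check differences: 29 - 43 = -14
15 - 29 = -14
Common difference d = -14.
First term a = 43.
Formula: S_i = 43 - 14*i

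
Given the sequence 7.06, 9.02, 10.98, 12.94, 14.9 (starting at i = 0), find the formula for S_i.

Check differences: 9.02 - 7.06 = 1.96
10.98 - 9.02 = 1.96
Common difference d = 1.96.
First term a = 7.06.
Formula: S_i = 7.06 + 1.96*i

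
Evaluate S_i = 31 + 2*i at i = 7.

S_7 = 31 + 2*7 = 31 + 14 = 45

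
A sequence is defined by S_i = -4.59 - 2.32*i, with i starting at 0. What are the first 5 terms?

This is an arithmetic sequence.
i=0: S_0 = -4.59 + -2.32*0 = -4.59
i=1: S_1 = -4.59 + -2.32*1 = -6.91
i=2: S_2 = -4.59 + -2.32*2 = -9.23
i=3: S_3 = -4.59 + -2.32*3 = -11.55
i=4: S_4 = -4.59 + -2.32*4 = -13.87
The first 5 terms are: [-4.59, -6.91, -9.23, -11.55, -13.87]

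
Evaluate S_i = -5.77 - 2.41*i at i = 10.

S_10 = -5.77 + -2.41*10 = -5.77 + -24.1 = -29.87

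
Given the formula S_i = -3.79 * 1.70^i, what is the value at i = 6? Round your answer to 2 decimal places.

S_6 = -3.79 * 1.7^6 ≈ -3.79 * 24.1376 ≈ -91.48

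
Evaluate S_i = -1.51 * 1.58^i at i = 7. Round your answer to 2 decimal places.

S_7 = -1.51 * 1.58^7 ≈ -1.51 * 24.581 ≈ -37.12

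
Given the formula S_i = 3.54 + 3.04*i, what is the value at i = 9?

S_9 = 3.54 + 3.04*9 = 3.54 + 27.36 = 30.9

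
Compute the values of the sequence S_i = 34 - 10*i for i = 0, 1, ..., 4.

This is an arithmetic sequence.
i=0: S_0 = 34 + -10*0 = 34
i=1: S_1 = 34 + -10*1 = 24
i=2: S_2 = 34 + -10*2 = 14
i=3: S_3 = 34 + -10*3 = 4
i=4: S_4 = 34 + -10*4 = -6
The first 5 terms are: [34, 24, 14, 4, -6]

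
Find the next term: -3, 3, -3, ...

Ratios: 3 / -3 = -1.0
This is a geometric sequence with common ratio r = -1.
Next term = -3 * -1 = 3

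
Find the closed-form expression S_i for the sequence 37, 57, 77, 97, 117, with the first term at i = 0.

Check differences: 57 - 37 = 20
77 - 57 = 20
Common difference d = 20.
First term a = 37.
Formula: S_i = 37 + 20*i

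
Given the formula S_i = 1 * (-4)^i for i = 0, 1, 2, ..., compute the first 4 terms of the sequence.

This is a geometric sequence.
i=0: S_0 = 1 * (-4)^0 = 1
i=1: S_1 = 1 * (-4)^1 = -4
i=2: S_2 = 1 * (-4)^2 = 16
i=3: S_3 = 1 * (-4)^3 = -64
The first 4 terms are: [1, -4, 16, -64]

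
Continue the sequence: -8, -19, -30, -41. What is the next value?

Differences: -19 - -8 = -11
This is an arithmetic sequence with common difference d = -11.
Next term = -41 + -11 = -52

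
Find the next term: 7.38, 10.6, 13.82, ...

Differences: 10.6 - 7.38 = 3.22
This is an arithmetic sequence with common difference d = 3.22.
Next term = 13.82 + 3.22 = 17.04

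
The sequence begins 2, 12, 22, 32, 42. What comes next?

Differences: 12 - 2 = 10
This is an arithmetic sequence with common difference d = 10.
Next term = 42 + 10 = 52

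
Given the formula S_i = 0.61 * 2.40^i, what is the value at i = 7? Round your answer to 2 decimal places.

S_7 = 0.61 * 2.4^7 ≈ 0.61 * 458.6471 ≈ 279.77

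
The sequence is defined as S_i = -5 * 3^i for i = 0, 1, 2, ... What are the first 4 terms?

This is a geometric sequence.
i=0: S_0 = -5 * 3^0 = -5
i=1: S_1 = -5 * 3^1 = -15
i=2: S_2 = -5 * 3^2 = -45
i=3: S_3 = -5 * 3^3 = -135
The first 4 terms are: [-5, -15, -45, -135]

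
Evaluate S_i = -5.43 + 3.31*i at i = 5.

S_5 = -5.43 + 3.31*5 = -5.43 + 16.55 = 11.12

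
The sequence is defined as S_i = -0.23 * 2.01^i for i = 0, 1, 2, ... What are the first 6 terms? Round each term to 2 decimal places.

This is a geometric sequence.
i=0: S_0 = -0.23 * 2.01^0 = -0.23
i=1: S_1 = -0.23 * 2.01^1 ≈ -0.46
i=2: S_2 = -0.23 * 2.01^2 ≈ -0.93
i=3: S_3 = -0.23 * 2.01^3 ≈ -1.87
i=4: S_4 = -0.23 * 2.01^4 ≈ -3.75
i=5: S_5 = -0.23 * 2.01^5 ≈ -7.55
The first 6 terms are: [-0.23, -0.46, -0.93, -1.87, -3.75, -7.55]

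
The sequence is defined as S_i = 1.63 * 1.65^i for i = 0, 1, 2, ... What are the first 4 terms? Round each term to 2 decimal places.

This is a geometric sequence.
i=0: S_0 = 1.63 * 1.65^0 = 1.63
i=1: S_1 = 1.63 * 1.65^1 ≈ 2.69
i=2: S_2 = 1.63 * 1.65^2 ≈ 4.44
i=3: S_3 = 1.63 * 1.65^3 ≈ 7.32
The first 4 terms are: [1.63, 2.69, 4.44, 7.32]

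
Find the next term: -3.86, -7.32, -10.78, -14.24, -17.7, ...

Differences: -7.32 - -3.86 = -3.46
This is an arithmetic sequence with common difference d = -3.46.
Next term = -17.7 + -3.46 = -21.16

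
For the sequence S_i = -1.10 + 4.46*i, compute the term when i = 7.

S_7 = -1.1 + 4.46*7 = -1.1 + 31.22 = 30.12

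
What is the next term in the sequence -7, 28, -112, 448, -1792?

Ratios: 28 / -7 = -4.0
This is a geometric sequence with common ratio r = -4.
Next term = -1792 * -4 = 7168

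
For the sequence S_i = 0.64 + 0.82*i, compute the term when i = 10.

S_10 = 0.64 + 0.82*10 = 0.64 + 8.2 = 8.84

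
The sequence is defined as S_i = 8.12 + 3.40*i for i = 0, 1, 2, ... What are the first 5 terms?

This is an arithmetic sequence.
i=0: S_0 = 8.12 + 3.4*0 = 8.12
i=1: S_1 = 8.12 + 3.4*1 = 11.52
i=2: S_2 = 8.12 + 3.4*2 = 14.92
i=3: S_3 = 8.12 + 3.4*3 = 18.32
i=4: S_4 = 8.12 + 3.4*4 = 21.72
The first 5 terms are: [8.12, 11.52, 14.92, 18.32, 21.72]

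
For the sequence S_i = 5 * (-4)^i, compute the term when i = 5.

S_5 = 5 * (-4)^5 = 5 * -1024 = -5120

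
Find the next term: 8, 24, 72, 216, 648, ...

Ratios: 24 / 8 = 3.0
This is a geometric sequence with common ratio r = 3.
Next term = 648 * 3 = 1944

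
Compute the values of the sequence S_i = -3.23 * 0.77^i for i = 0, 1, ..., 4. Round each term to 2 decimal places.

This is a geometric sequence.
i=0: S_0 = -3.23 * 0.77^0 = -3.23
i=1: S_1 = -3.23 * 0.77^1 ≈ -2.49
i=2: S_2 = -3.23 * 0.77^2 ≈ -1.92
i=3: S_3 = -3.23 * 0.77^3 ≈ -1.47
i=4: S_4 = -3.23 * 0.77^4 ≈ -1.14
The first 5 terms are: [-3.23, -2.49, -1.92, -1.47, -1.14]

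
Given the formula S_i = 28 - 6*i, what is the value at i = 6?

S_6 = 28 + -6*6 = 28 + -36 = -8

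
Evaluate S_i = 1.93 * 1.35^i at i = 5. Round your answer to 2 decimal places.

S_5 = 1.93 * 1.35^5 ≈ 1.93 * 4.484 ≈ 8.65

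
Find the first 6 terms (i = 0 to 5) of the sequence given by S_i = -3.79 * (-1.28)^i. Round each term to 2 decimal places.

This is a geometric sequence.
i=0: S_0 = -3.79 * (-1.28)^0 = -3.79
i=1: S_1 = -3.79 * (-1.28)^1 ≈ 4.85
i=2: S_2 = -3.79 * (-1.28)^2 ≈ -6.21
i=3: S_3 = -3.79 * (-1.28)^3 ≈ 7.95
i=4: S_4 = -3.79 * (-1.28)^4 ≈ -10.17
i=5: S_5 = -3.79 * (-1.28)^5 ≈ 13.02
The first 6 terms are: [-3.79, 4.85, -6.21, 7.95, -10.17, 13.02]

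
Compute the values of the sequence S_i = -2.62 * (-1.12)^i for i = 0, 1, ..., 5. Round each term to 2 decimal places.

This is a geometric sequence.
i=0: S_0 = -2.62 * (-1.12)^0 = -2.62
i=1: S_1 = -2.62 * (-1.12)^1 ≈ 2.93
i=2: S_2 = -2.62 * (-1.12)^2 ≈ -3.29
i=3: S_3 = -2.62 * (-1.12)^3 ≈ 3.68
i=4: S_4 = -2.62 * (-1.12)^4 ≈ -4.12
i=5: S_5 = -2.62 * (-1.12)^5 ≈ 4.62
The first 6 terms are: [-2.62, 2.93, -3.29, 3.68, -4.12, 4.62]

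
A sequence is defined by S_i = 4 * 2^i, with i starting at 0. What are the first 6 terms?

This is a geometric sequence.
i=0: S_0 = 4 * 2^0 = 4
i=1: S_1 = 4 * 2^1 = 8
i=2: S_2 = 4 * 2^2 = 16
i=3: S_3 = 4 * 2^3 = 32
i=4: S_4 = 4 * 2^4 = 64
i=5: S_5 = 4 * 2^5 = 128
The first 6 terms are: [4, 8, 16, 32, 64, 128]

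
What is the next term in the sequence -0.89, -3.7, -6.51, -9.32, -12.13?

Differences: -3.7 - -0.89 = -2.81
This is an arithmetic sequence with common difference d = -2.81.
Next term = -12.13 + -2.81 = -14.94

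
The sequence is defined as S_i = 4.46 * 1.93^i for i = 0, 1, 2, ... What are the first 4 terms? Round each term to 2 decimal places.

This is a geometric sequence.
i=0: S_0 = 4.46 * 1.93^0 = 4.46
i=1: S_1 = 4.46 * 1.93^1 ≈ 8.61
i=2: S_2 = 4.46 * 1.93^2 ≈ 16.61
i=3: S_3 = 4.46 * 1.93^3 ≈ 32.06
The first 4 terms are: [4.46, 8.61, 16.61, 32.06]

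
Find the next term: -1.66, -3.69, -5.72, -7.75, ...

Differences: -3.69 - -1.66 = -2.03
This is an arithmetic sequence with common difference d = -2.03.
Next term = -7.75 + -2.03 = -9.78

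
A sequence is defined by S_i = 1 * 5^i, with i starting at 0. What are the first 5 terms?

This is a geometric sequence.
i=0: S_0 = 1 * 5^0 = 1
i=1: S_1 = 1 * 5^1 = 5
i=2: S_2 = 1 * 5^2 = 25
i=3: S_3 = 1 * 5^3 = 125
i=4: S_4 = 1 * 5^4 = 625
The first 5 terms are: [1, 5, 25, 125, 625]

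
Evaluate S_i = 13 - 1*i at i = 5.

S_5 = 13 + -1*5 = 13 + -5 = 8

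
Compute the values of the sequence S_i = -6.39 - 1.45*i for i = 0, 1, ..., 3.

This is an arithmetic sequence.
i=0: S_0 = -6.39 + -1.45*0 = -6.39
i=1: S_1 = -6.39 + -1.45*1 = -7.84
i=2: S_2 = -6.39 + -1.45*2 = -9.29
i=3: S_3 = -6.39 + -1.45*3 = -10.74
The first 4 terms are: [-6.39, -7.84, -9.29, -10.74]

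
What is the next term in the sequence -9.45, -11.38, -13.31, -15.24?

Differences: -11.38 - -9.45 = -1.93
This is an arithmetic sequence with common difference d = -1.93.
Next term = -15.24 + -1.93 = -17.17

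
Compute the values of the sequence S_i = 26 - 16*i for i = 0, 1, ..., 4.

This is an arithmetic sequence.
i=0: S_0 = 26 + -16*0 = 26
i=1: S_1 = 26 + -16*1 = 10
i=2: S_2 = 26 + -16*2 = -6
i=3: S_3 = 26 + -16*3 = -22
i=4: S_4 = 26 + -16*4 = -38
The first 5 terms are: [26, 10, -6, -22, -38]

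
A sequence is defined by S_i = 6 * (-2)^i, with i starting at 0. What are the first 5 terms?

This is a geometric sequence.
i=0: S_0 = 6 * (-2)^0 = 6
i=1: S_1 = 6 * (-2)^1 = -12
i=2: S_2 = 6 * (-2)^2 = 24
i=3: S_3 = 6 * (-2)^3 = -48
i=4: S_4 = 6 * (-2)^4 = 96
The first 5 terms are: [6, -12, 24, -48, 96]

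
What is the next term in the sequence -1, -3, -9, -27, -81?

Ratios: -3 / -1 = 3.0
This is a geometric sequence with common ratio r = 3.
Next term = -81 * 3 = -243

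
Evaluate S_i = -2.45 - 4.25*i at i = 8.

S_8 = -2.45 + -4.25*8 = -2.45 + -34.0 = -36.45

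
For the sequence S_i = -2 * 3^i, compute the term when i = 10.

S_10 = -2 * 3^10 = -2 * 59049 = -118098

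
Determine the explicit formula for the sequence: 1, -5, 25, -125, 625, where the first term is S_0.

Check ratios: -5 / 1 = -5.0
Common ratio r = -5.
First term a = 1.
Formula: S_i = 1 * (-5)^i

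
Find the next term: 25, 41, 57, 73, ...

Differences: 41 - 25 = 16
This is an arithmetic sequence with common difference d = 16.
Next term = 73 + 16 = 89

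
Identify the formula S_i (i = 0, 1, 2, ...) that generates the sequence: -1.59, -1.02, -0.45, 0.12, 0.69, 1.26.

Check differences: -1.02 - -1.59 = 0.57
-0.45 - -1.02 = 0.57
Common difference d = 0.57.
First term a = -1.59.
Formula: S_i = -1.59 + 0.57*i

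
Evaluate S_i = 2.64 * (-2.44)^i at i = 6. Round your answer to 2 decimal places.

S_6 = 2.64 * (-2.44)^6 ≈ 2.64 * 211.0275 ≈ 557.11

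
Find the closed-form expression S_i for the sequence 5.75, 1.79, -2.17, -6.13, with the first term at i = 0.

Check differences: 1.79 - 5.75 = -3.96
-2.17 - 1.79 = -3.96
Common difference d = -3.96.
First term a = 5.75.
Formula: S_i = 5.75 - 3.96*i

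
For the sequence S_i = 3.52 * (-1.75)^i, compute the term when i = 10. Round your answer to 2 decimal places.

S_10 = 3.52 * (-1.75)^10 ≈ 3.52 * 269.3894 ≈ 948.25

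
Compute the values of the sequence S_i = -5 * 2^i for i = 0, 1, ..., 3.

This is a geometric sequence.
i=0: S_0 = -5 * 2^0 = -5
i=1: S_1 = -5 * 2^1 = -10
i=2: S_2 = -5 * 2^2 = -20
i=3: S_3 = -5 * 2^3 = -40
The first 4 terms are: [-5, -10, -20, -40]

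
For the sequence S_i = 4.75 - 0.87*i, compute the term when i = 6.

S_6 = 4.75 + -0.87*6 = 4.75 + -5.22 = -0.47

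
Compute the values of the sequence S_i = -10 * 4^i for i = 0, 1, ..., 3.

This is a geometric sequence.
i=0: S_0 = -10 * 4^0 = -10
i=1: S_1 = -10 * 4^1 = -40
i=2: S_2 = -10 * 4^2 = -160
i=3: S_3 = -10 * 4^3 = -640
The first 4 terms are: [-10, -40, -160, -640]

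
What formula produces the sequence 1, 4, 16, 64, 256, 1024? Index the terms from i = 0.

Check ratios: 4 / 1 = 4.0
Common ratio r = 4.
First term a = 1.
Formula: S_i = 1 * 4^i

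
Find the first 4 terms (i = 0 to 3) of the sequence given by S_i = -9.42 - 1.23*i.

This is an arithmetic sequence.
i=0: S_0 = -9.42 + -1.23*0 = -9.42
i=1: S_1 = -9.42 + -1.23*1 = -10.65
i=2: S_2 = -9.42 + -1.23*2 = -11.88
i=3: S_3 = -9.42 + -1.23*3 = -13.11
The first 4 terms are: [-9.42, -10.65, -11.88, -13.11]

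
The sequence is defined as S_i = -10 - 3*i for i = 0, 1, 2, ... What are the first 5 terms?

This is an arithmetic sequence.
i=0: S_0 = -10 + -3*0 = -10
i=1: S_1 = -10 + -3*1 = -13
i=2: S_2 = -10 + -3*2 = -16
i=3: S_3 = -10 + -3*3 = -19
i=4: S_4 = -10 + -3*4 = -22
The first 5 terms are: [-10, -13, -16, -19, -22]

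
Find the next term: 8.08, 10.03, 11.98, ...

Differences: 10.03 - 8.08 = 1.95
This is an arithmetic sequence with common difference d = 1.95.
Next term = 11.98 + 1.95 = 13.93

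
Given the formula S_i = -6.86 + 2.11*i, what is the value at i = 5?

S_5 = -6.86 + 2.11*5 = -6.86 + 10.55 = 3.69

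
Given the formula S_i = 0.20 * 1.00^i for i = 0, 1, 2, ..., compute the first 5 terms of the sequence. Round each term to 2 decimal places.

This is a geometric sequence.
i=0: S_0 = 0.2 * 1.0^0 = 0.2
i=1: S_1 = 0.2 * 1.0^1 = 0.2
i=2: S_2 = 0.2 * 1.0^2 = 0.2
i=3: S_3 = 0.2 * 1.0^3 = 0.2
i=4: S_4 = 0.2 * 1.0^4 = 0.2
The first 5 terms are: [0.2, 0.2, 0.2, 0.2, 0.2]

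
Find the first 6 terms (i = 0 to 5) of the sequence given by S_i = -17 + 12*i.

This is an arithmetic sequence.
i=0: S_0 = -17 + 12*0 = -17
i=1: S_1 = -17 + 12*1 = -5
i=2: S_2 = -17 + 12*2 = 7
i=3: S_3 = -17 + 12*3 = 19
i=4: S_4 = -17 + 12*4 = 31
i=5: S_5 = -17 + 12*5 = 43
The first 6 terms are: [-17, -5, 7, 19, 31, 43]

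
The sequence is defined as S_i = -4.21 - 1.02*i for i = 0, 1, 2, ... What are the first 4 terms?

This is an arithmetic sequence.
i=0: S_0 = -4.21 + -1.02*0 = -4.21
i=1: S_1 = -4.21 + -1.02*1 = -5.23
i=2: S_2 = -4.21 + -1.02*2 = -6.25
i=3: S_3 = -4.21 + -1.02*3 = -7.27
The first 4 terms are: [-4.21, -5.23, -6.25, -7.27]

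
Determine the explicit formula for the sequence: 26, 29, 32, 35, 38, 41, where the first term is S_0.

Check differences: 29 - 26 = 3
32 - 29 = 3
Common difference d = 3.
First term a = 26.
Formula: S_i = 26 + 3*i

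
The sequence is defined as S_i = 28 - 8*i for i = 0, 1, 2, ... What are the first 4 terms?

This is an arithmetic sequence.
i=0: S_0 = 28 + -8*0 = 28
i=1: S_1 = 28 + -8*1 = 20
i=2: S_2 = 28 + -8*2 = 12
i=3: S_3 = 28 + -8*3 = 4
The first 4 terms are: [28, 20, 12, 4]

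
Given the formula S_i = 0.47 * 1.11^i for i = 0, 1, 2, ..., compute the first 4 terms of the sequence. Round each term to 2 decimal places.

This is a geometric sequence.
i=0: S_0 = 0.47 * 1.11^0 = 0.47
i=1: S_1 = 0.47 * 1.11^1 ≈ 0.52
i=2: S_2 = 0.47 * 1.11^2 ≈ 0.58
i=3: S_3 = 0.47 * 1.11^3 ≈ 0.64
The first 4 terms are: [0.47, 0.52, 0.58, 0.64]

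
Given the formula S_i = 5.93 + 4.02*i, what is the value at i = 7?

S_7 = 5.93 + 4.02*7 = 5.93 + 28.14 = 34.07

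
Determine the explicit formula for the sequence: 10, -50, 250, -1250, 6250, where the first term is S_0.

Check ratios: -50 / 10 = -5.0
Common ratio r = -5.
First term a = 10.
Formula: S_i = 10 * (-5)^i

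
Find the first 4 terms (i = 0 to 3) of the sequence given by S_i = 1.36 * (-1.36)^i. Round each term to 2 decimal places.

This is a geometric sequence.
i=0: S_0 = 1.36 * (-1.36)^0 = 1.36
i=1: S_1 = 1.36 * (-1.36)^1 ≈ -1.85
i=2: S_2 = 1.36 * (-1.36)^2 ≈ 2.52
i=3: S_3 = 1.36 * (-1.36)^3 ≈ -3.42
The first 4 terms are: [1.36, -1.85, 2.52, -3.42]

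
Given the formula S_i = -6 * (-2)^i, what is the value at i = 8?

S_8 = -6 * (-2)^8 = -6 * 256 = -1536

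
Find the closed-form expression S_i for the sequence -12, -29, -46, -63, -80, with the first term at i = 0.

Check differences: -29 - -12 = -17
-46 - -29 = -17
Common difference d = -17.
First term a = -12.
Formula: S_i = -12 - 17*i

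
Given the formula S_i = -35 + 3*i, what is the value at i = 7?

S_7 = -35 + 3*7 = -35 + 21 = -14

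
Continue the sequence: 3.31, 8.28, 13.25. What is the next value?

Differences: 8.28 - 3.31 = 4.97
This is an arithmetic sequence with common difference d = 4.97.
Next term = 13.25 + 4.97 = 18.22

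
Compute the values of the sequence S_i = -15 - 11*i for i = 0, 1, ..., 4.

This is an arithmetic sequence.
i=0: S_0 = -15 + -11*0 = -15
i=1: S_1 = -15 + -11*1 = -26
i=2: S_2 = -15 + -11*2 = -37
i=3: S_3 = -15 + -11*3 = -48
i=4: S_4 = -15 + -11*4 = -59
The first 5 terms are: [-15, -26, -37, -48, -59]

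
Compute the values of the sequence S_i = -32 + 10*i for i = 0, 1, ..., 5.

This is an arithmetic sequence.
i=0: S_0 = -32 + 10*0 = -32
i=1: S_1 = -32 + 10*1 = -22
i=2: S_2 = -32 + 10*2 = -12
i=3: S_3 = -32 + 10*3 = -2
i=4: S_4 = -32 + 10*4 = 8
i=5: S_5 = -32 + 10*5 = 18
The first 6 terms are: [-32, -22, -12, -2, 8, 18]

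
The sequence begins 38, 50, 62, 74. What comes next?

Differences: 50 - 38 = 12
This is an arithmetic sequence with common difference d = 12.
Next term = 74 + 12 = 86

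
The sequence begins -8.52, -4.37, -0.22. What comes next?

Differences: -4.37 - -8.52 = 4.15
This is an arithmetic sequence with common difference d = 4.15.
Next term = -0.22 + 4.15 = 3.93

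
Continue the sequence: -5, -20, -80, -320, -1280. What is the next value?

Ratios: -20 / -5 = 4.0
This is a geometric sequence with common ratio r = 4.
Next term = -1280 * 4 = -5120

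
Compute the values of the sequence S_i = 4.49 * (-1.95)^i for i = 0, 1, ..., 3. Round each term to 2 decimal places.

This is a geometric sequence.
i=0: S_0 = 4.49 * (-1.95)^0 = 4.49
i=1: S_1 = 4.49 * (-1.95)^1 ≈ -8.76
i=2: S_2 = 4.49 * (-1.95)^2 ≈ 17.07
i=3: S_3 = 4.49 * (-1.95)^3 ≈ -33.29
The first 4 terms are: [4.49, -8.76, 17.07, -33.29]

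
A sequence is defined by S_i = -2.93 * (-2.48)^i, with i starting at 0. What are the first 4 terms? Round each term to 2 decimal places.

This is a geometric sequence.
i=0: S_0 = -2.93 * (-2.48)^0 = -2.93
i=1: S_1 = -2.93 * (-2.48)^1 ≈ 7.27
i=2: S_2 = -2.93 * (-2.48)^2 ≈ -18.02
i=3: S_3 = -2.93 * (-2.48)^3 ≈ 44.69
The first 4 terms are: [-2.93, 7.27, -18.02, 44.69]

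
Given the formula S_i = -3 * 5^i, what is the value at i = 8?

S_8 = -3 * 5^8 = -3 * 390625 = -1171875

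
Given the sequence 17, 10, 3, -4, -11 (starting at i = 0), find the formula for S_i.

Check differences: 10 - 17 = -7
3 - 10 = -7
Common difference d = -7.
First term a = 17.
Formula: S_i = 17 - 7*i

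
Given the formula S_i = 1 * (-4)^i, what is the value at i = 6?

S_6 = 1 * (-4)^6 = 1 * 4096 = 4096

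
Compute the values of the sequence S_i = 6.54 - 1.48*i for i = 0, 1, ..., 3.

This is an arithmetic sequence.
i=0: S_0 = 6.54 + -1.48*0 = 6.54
i=1: S_1 = 6.54 + -1.48*1 = 5.06
i=2: S_2 = 6.54 + -1.48*2 = 3.58
i=3: S_3 = 6.54 + -1.48*3 = 2.1
The first 4 terms are: [6.54, 5.06, 3.58, 2.1]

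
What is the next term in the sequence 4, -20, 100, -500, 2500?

Ratios: -20 / 4 = -5.0
This is a geometric sequence with common ratio r = -5.
Next term = 2500 * -5 = -12500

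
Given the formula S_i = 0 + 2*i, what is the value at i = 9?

S_9 = 0 + 2*9 = 0 + 18 = 18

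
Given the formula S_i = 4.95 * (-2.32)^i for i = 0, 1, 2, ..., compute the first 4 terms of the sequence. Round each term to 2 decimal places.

This is a geometric sequence.
i=0: S_0 = 4.95 * (-2.32)^0 = 4.95
i=1: S_1 = 4.95 * (-2.32)^1 ≈ -11.48
i=2: S_2 = 4.95 * (-2.32)^2 ≈ 26.64
i=3: S_3 = 4.95 * (-2.32)^3 ≈ -61.81
The first 4 terms are: [4.95, -11.48, 26.64, -61.81]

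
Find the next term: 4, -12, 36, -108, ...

Ratios: -12 / 4 = -3.0
This is a geometric sequence with common ratio r = -3.
Next term = -108 * -3 = 324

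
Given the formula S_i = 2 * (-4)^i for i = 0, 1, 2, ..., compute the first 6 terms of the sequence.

This is a geometric sequence.
i=0: S_0 = 2 * (-4)^0 = 2
i=1: S_1 = 2 * (-4)^1 = -8
i=2: S_2 = 2 * (-4)^2 = 32
i=3: S_3 = 2 * (-4)^3 = -128
i=4: S_4 = 2 * (-4)^4 = 512
i=5: S_5 = 2 * (-4)^5 = -2048
The first 6 terms are: [2, -8, 32, -128, 512, -2048]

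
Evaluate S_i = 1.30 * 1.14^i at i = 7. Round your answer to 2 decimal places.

S_7 = 1.3 * 1.14^7 ≈ 1.3 * 2.5023 ≈ 3.25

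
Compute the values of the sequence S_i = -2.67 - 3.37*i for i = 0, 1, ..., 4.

This is an arithmetic sequence.
i=0: S_0 = -2.67 + -3.37*0 = -2.67
i=1: S_1 = -2.67 + -3.37*1 = -6.04
i=2: S_2 = -2.67 + -3.37*2 = -9.41
i=3: S_3 = -2.67 + -3.37*3 = -12.78
i=4: S_4 = -2.67 + -3.37*4 = -16.15
The first 5 terms are: [-2.67, -6.04, -9.41, -12.78, -16.15]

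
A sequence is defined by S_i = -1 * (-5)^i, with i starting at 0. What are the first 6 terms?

This is a geometric sequence.
i=0: S_0 = -1 * (-5)^0 = -1
i=1: S_1 = -1 * (-5)^1 = 5
i=2: S_2 = -1 * (-5)^2 = -25
i=3: S_3 = -1 * (-5)^3 = 125
i=4: S_4 = -1 * (-5)^4 = -625
i=5: S_5 = -1 * (-5)^5 = 3125
The first 6 terms are: [-1, 5, -25, 125, -625, 3125]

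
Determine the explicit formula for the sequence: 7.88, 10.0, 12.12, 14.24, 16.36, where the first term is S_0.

Check differences: 10.0 - 7.88 = 2.12
12.12 - 10.0 = 2.12
Common difference d = 2.12.
First term a = 7.88.
Formula: S_i = 7.88 + 2.12*i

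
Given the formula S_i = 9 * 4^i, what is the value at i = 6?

S_6 = 9 * 4^6 = 9 * 4096 = 36864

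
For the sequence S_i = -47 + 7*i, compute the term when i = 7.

S_7 = -47 + 7*7 = -47 + 49 = 2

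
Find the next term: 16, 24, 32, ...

Differences: 24 - 16 = 8
This is an arithmetic sequence with common difference d = 8.
Next term = 32 + 8 = 40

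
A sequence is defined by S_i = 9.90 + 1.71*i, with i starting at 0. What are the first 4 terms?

This is an arithmetic sequence.
i=0: S_0 = 9.9 + 1.71*0 = 9.9
i=1: S_1 = 9.9 + 1.71*1 = 11.61
i=2: S_2 = 9.9 + 1.71*2 = 13.32
i=3: S_3 = 9.9 + 1.71*3 = 15.03
The first 4 terms are: [9.9, 11.61, 13.32, 15.03]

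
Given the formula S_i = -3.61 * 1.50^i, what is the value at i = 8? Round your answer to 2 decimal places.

S_8 = -3.61 * 1.5^8 ≈ -3.61 * 25.6289 ≈ -92.52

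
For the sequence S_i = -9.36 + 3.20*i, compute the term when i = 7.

S_7 = -9.36 + 3.2*7 = -9.36 + 22.4 = 13.04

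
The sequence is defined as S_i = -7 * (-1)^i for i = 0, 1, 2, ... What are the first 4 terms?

This is a geometric sequence.
i=0: S_0 = -7 * (-1)^0 = -7
i=1: S_1 = -7 * (-1)^1 = 7
i=2: S_2 = -7 * (-1)^2 = -7
i=3: S_3 = -7 * (-1)^3 = 7
The first 4 terms are: [-7, 7, -7, 7]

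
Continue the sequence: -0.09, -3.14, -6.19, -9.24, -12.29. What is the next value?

Differences: -3.14 - -0.09 = -3.05
This is an arithmetic sequence with common difference d = -3.05.
Next term = -12.29 + -3.05 = -15.34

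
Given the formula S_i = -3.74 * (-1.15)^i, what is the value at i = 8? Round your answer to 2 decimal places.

S_8 = -3.74 * (-1.15)^8 ≈ -3.74 * 3.059 ≈ -11.44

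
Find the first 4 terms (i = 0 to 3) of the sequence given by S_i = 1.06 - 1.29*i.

This is an arithmetic sequence.
i=0: S_0 = 1.06 + -1.29*0 = 1.06
i=1: S_1 = 1.06 + -1.29*1 = -0.23
i=2: S_2 = 1.06 + -1.29*2 = -1.52
i=3: S_3 = 1.06 + -1.29*3 = -2.81
The first 4 terms are: [1.06, -0.23, -1.52, -2.81]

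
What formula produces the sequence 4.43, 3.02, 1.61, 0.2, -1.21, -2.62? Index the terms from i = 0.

Check differences: 3.02 - 4.43 = -1.41
1.61 - 3.02 = -1.41
Common difference d = -1.41.
First term a = 4.43.
Formula: S_i = 4.43 - 1.41*i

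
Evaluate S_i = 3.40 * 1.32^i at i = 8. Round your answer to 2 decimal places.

S_8 = 3.4 * 1.32^8 ≈ 3.4 * 9.217 ≈ 31.34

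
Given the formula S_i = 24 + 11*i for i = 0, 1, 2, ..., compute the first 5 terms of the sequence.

This is an arithmetic sequence.
i=0: S_0 = 24 + 11*0 = 24
i=1: S_1 = 24 + 11*1 = 35
i=2: S_2 = 24 + 11*2 = 46
i=3: S_3 = 24 + 11*3 = 57
i=4: S_4 = 24 + 11*4 = 68
The first 5 terms are: [24, 35, 46, 57, 68]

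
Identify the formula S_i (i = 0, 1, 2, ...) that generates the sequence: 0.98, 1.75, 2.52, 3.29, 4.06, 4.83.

Check differences: 1.75 - 0.98 = 0.77
2.52 - 1.75 = 0.77
Common difference d = 0.77.
First term a = 0.98.
Formula: S_i = 0.98 + 0.77*i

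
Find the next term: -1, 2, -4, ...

Ratios: 2 / -1 = -2.0
This is a geometric sequence with common ratio r = -2.
Next term = -4 * -2 = 8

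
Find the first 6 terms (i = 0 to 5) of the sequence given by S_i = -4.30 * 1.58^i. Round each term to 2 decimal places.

This is a geometric sequence.
i=0: S_0 = -4.3 * 1.58^0 = -4.3
i=1: S_1 = -4.3 * 1.58^1 ≈ -6.79
i=2: S_2 = -4.3 * 1.58^2 ≈ -10.73
i=3: S_3 = -4.3 * 1.58^3 ≈ -16.96
i=4: S_4 = -4.3 * 1.58^4 ≈ -26.8
i=5: S_5 = -4.3 * 1.58^5 ≈ -42.34
The first 6 terms are: [-4.3, -6.79, -10.73, -16.96, -26.8, -42.34]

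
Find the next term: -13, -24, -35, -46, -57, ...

Differences: -24 - -13 = -11
This is an arithmetic sequence with common difference d = -11.
Next term = -57 + -11 = -68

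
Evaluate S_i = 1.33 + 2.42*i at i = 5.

S_5 = 1.33 + 2.42*5 = 1.33 + 12.1 = 13.43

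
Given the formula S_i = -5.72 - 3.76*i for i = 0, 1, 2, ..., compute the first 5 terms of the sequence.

This is an arithmetic sequence.
i=0: S_0 = -5.72 + -3.76*0 = -5.72
i=1: S_1 = -5.72 + -3.76*1 = -9.48
i=2: S_2 = -5.72 + -3.76*2 = -13.24
i=3: S_3 = -5.72 + -3.76*3 = -17.0
i=4: S_4 = -5.72 + -3.76*4 = -20.76
The first 5 terms are: [-5.72, -9.48, -13.24, -17.0, -20.76]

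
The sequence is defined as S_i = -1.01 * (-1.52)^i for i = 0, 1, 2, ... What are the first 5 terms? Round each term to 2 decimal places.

This is a geometric sequence.
i=0: S_0 = -1.01 * (-1.52)^0 = -1.01
i=1: S_1 = -1.01 * (-1.52)^1 ≈ 1.54
i=2: S_2 = -1.01 * (-1.52)^2 ≈ -2.33
i=3: S_3 = -1.01 * (-1.52)^3 ≈ 3.55
i=4: S_4 = -1.01 * (-1.52)^4 ≈ -5.39
The first 5 terms are: [-1.01, 1.54, -2.33, 3.55, -5.39]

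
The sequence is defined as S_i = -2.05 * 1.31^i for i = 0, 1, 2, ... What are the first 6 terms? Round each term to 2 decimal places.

This is a geometric sequence.
i=0: S_0 = -2.05 * 1.31^0 = -2.05
i=1: S_1 = -2.05 * 1.31^1 ≈ -2.69
i=2: S_2 = -2.05 * 1.31^2 ≈ -3.52
i=3: S_3 = -2.05 * 1.31^3 ≈ -4.61
i=4: S_4 = -2.05 * 1.31^4 ≈ -6.04
i=5: S_5 = -2.05 * 1.31^5 ≈ -7.91
The first 6 terms are: [-2.05, -2.69, -3.52, -4.61, -6.04, -7.91]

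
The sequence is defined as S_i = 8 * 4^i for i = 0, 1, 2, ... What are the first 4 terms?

This is a geometric sequence.
i=0: S_0 = 8 * 4^0 = 8
i=1: S_1 = 8 * 4^1 = 32
i=2: S_2 = 8 * 4^2 = 128
i=3: S_3 = 8 * 4^3 = 512
The first 4 terms are: [8, 32, 128, 512]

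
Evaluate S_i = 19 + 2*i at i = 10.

S_10 = 19 + 2*10 = 19 + 20 = 39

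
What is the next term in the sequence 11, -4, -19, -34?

Differences: -4 - 11 = -15
This is an arithmetic sequence with common difference d = -15.
Next term = -34 + -15 = -49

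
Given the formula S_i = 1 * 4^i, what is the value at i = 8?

S_8 = 1 * 4^8 = 1 * 65536 = 65536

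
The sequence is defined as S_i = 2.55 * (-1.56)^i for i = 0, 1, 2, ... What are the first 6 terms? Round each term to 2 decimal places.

This is a geometric sequence.
i=0: S_0 = 2.55 * (-1.56)^0 = 2.55
i=1: S_1 = 2.55 * (-1.56)^1 ≈ -3.98
i=2: S_2 = 2.55 * (-1.56)^2 ≈ 6.21
i=3: S_3 = 2.55 * (-1.56)^3 ≈ -9.68
i=4: S_4 = 2.55 * (-1.56)^4 ≈ 15.1
i=5: S_5 = 2.55 * (-1.56)^5 ≈ -23.56
The first 6 terms are: [2.55, -3.98, 6.21, -9.68, 15.1, -23.56]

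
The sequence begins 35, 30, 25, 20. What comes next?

Differences: 30 - 35 = -5
This is an arithmetic sequence with common difference d = -5.
Next term = 20 + -5 = 15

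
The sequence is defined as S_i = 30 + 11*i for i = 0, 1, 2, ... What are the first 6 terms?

This is an arithmetic sequence.
i=0: S_0 = 30 + 11*0 = 30
i=1: S_1 = 30 + 11*1 = 41
i=2: S_2 = 30 + 11*2 = 52
i=3: S_3 = 30 + 11*3 = 63
i=4: S_4 = 30 + 11*4 = 74
i=5: S_5 = 30 + 11*5 = 85
The first 6 terms are: [30, 41, 52, 63, 74, 85]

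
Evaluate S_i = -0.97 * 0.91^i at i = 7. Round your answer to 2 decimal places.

S_7 = -0.97 * 0.91^7 ≈ -0.97 * 0.5168 ≈ -0.5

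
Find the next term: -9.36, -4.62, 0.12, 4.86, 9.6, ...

Differences: -4.62 - -9.36 = 4.74
This is an arithmetic sequence with common difference d = 4.74.
Next term = 9.6 + 4.74 = 14.34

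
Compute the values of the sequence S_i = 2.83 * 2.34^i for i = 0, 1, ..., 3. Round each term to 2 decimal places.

This is a geometric sequence.
i=0: S_0 = 2.83 * 2.34^0 = 2.83
i=1: S_1 = 2.83 * 2.34^1 ≈ 6.62
i=2: S_2 = 2.83 * 2.34^2 ≈ 15.5
i=3: S_3 = 2.83 * 2.34^3 ≈ 36.26
The first 4 terms are: [2.83, 6.62, 15.5, 36.26]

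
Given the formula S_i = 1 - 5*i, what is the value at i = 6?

S_6 = 1 + -5*6 = 1 + -30 = -29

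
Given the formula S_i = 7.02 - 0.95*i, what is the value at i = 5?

S_5 = 7.02 + -0.95*5 = 7.02 + -4.75 = 2.27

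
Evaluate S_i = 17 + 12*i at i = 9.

S_9 = 17 + 12*9 = 17 + 108 = 125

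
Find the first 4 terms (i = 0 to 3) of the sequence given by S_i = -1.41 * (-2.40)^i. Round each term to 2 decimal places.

This is a geometric sequence.
i=0: S_0 = -1.41 * (-2.4)^0 = -1.41
i=1: S_1 = -1.41 * (-2.4)^1 ≈ 3.38
i=2: S_2 = -1.41 * (-2.4)^2 ≈ -8.12
i=3: S_3 = -1.41 * (-2.4)^3 ≈ 19.49
The first 4 terms are: [-1.41, 3.38, -8.12, 19.49]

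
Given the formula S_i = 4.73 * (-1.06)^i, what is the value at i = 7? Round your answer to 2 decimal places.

S_7 = 4.73 * (-1.06)^7 ≈ 4.73 * -1.5036 ≈ -7.11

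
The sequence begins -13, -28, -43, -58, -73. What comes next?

Differences: -28 - -13 = -15
This is an arithmetic sequence with common difference d = -15.
Next term = -73 + -15 = -88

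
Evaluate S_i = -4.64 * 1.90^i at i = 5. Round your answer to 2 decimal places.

S_5 = -4.64 * 1.9^5 ≈ -4.64 * 24.761 ≈ -114.89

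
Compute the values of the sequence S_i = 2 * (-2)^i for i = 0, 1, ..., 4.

This is a geometric sequence.
i=0: S_0 = 2 * (-2)^0 = 2
i=1: S_1 = 2 * (-2)^1 = -4
i=2: S_2 = 2 * (-2)^2 = 8
i=3: S_3 = 2 * (-2)^3 = -16
i=4: S_4 = 2 * (-2)^4 = 32
The first 5 terms are: [2, -4, 8, -16, 32]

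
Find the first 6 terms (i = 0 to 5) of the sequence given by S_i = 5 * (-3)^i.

This is a geometric sequence.
i=0: S_0 = 5 * (-3)^0 = 5
i=1: S_1 = 5 * (-3)^1 = -15
i=2: S_2 = 5 * (-3)^2 = 45
i=3: S_3 = 5 * (-3)^3 = -135
i=4: S_4 = 5 * (-3)^4 = 405
i=5: S_5 = 5 * (-3)^5 = -1215
The first 6 terms are: [5, -15, 45, -135, 405, -1215]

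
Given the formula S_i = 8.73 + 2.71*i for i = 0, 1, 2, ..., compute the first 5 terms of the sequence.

This is an arithmetic sequence.
i=0: S_0 = 8.73 + 2.71*0 = 8.73
i=1: S_1 = 8.73 + 2.71*1 = 11.44
i=2: S_2 = 8.73 + 2.71*2 = 14.15
i=3: S_3 = 8.73 + 2.71*3 = 16.86
i=4: S_4 = 8.73 + 2.71*4 = 19.57
The first 5 terms are: [8.73, 11.44, 14.15, 16.86, 19.57]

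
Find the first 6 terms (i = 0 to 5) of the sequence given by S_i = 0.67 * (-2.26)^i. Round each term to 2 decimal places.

This is a geometric sequence.
i=0: S_0 = 0.67 * (-2.26)^0 = 0.67
i=1: S_1 = 0.67 * (-2.26)^1 ≈ -1.51
i=2: S_2 = 0.67 * (-2.26)^2 ≈ 3.42
i=3: S_3 = 0.67 * (-2.26)^3 ≈ -7.73
i=4: S_4 = 0.67 * (-2.26)^4 ≈ 17.48
i=5: S_5 = 0.67 * (-2.26)^5 ≈ -39.5
The first 6 terms are: [0.67, -1.51, 3.42, -7.73, 17.48, -39.5]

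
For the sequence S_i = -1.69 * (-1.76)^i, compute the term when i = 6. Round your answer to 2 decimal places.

S_6 = -1.69 * (-1.76)^6 ≈ -1.69 * 29.7219 ≈ -50.23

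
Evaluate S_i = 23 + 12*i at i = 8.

S_8 = 23 + 12*8 = 23 + 96 = 119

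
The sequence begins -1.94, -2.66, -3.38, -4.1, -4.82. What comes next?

Differences: -2.66 - -1.94 = -0.72
This is an arithmetic sequence with common difference d = -0.72.
Next term = -4.82 + -0.72 = -5.54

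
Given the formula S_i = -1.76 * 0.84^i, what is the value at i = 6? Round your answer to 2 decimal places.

S_6 = -1.76 * 0.84^6 ≈ -1.76 * 0.3513 ≈ -0.62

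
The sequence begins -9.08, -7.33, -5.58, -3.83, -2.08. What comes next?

Differences: -7.33 - -9.08 = 1.75
This is an arithmetic sequence with common difference d = 1.75.
Next term = -2.08 + 1.75 = -0.33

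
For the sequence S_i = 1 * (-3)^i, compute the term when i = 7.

S_7 = 1 * (-3)^7 = 1 * -2187 = -2187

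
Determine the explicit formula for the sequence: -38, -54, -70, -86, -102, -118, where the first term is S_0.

Check differences: -54 - -38 = -16
-70 - -54 = -16
Common difference d = -16.
First term a = -38.
Formula: S_i = -38 - 16*i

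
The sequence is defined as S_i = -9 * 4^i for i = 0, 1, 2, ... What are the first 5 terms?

This is a geometric sequence.
i=0: S_0 = -9 * 4^0 = -9
i=1: S_1 = -9 * 4^1 = -36
i=2: S_2 = -9 * 4^2 = -144
i=3: S_3 = -9 * 4^3 = -576
i=4: S_4 = -9 * 4^4 = -2304
The first 5 terms are: [-9, -36, -144, -576, -2304]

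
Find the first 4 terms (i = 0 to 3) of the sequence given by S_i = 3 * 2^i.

This is a geometric sequence.
i=0: S_0 = 3 * 2^0 = 3
i=1: S_1 = 3 * 2^1 = 6
i=2: S_2 = 3 * 2^2 = 12
i=3: S_3 = 3 * 2^3 = 24
The first 4 terms are: [3, 6, 12, 24]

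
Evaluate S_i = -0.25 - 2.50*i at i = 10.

S_10 = -0.25 + -2.5*10 = -0.25 + -25.0 = -25.25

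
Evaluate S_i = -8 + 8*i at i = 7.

S_7 = -8 + 8*7 = -8 + 56 = 48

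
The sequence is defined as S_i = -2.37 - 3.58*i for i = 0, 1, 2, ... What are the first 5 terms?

This is an arithmetic sequence.
i=0: S_0 = -2.37 + -3.58*0 = -2.37
i=1: S_1 = -2.37 + -3.58*1 = -5.95
i=2: S_2 = -2.37 + -3.58*2 = -9.53
i=3: S_3 = -2.37 + -3.58*3 = -13.11
i=4: S_4 = -2.37 + -3.58*4 = -16.69
The first 5 terms are: [-2.37, -5.95, -9.53, -13.11, -16.69]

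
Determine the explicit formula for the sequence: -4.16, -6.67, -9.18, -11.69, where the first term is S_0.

Check differences: -6.67 - -4.16 = -2.51
-9.18 - -6.67 = -2.51
Common difference d = -2.51.
First term a = -4.16.
Formula: S_i = -4.16 - 2.51*i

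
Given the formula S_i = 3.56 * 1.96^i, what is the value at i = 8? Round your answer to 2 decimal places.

S_8 = 3.56 * 1.96^8 ≈ 3.56 * 217.7953 ≈ 775.35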